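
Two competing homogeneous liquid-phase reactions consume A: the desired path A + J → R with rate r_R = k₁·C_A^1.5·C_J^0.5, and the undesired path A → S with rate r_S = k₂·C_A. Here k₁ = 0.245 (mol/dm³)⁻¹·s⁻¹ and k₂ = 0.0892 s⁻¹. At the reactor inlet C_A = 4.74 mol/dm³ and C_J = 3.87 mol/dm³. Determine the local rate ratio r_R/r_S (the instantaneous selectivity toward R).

11.8

S_{R/S} = r_R/r_S = (k₁·C_A^1.5·C_J^0.5)/(k₂·C_A) = (k₁/k₂)·C_A^0.5·C_J^0.5.
= (0.245×4.740^1.5×3.870^0.5) / (0.0892×4.740) = 4.974/0.4228 = 11.8.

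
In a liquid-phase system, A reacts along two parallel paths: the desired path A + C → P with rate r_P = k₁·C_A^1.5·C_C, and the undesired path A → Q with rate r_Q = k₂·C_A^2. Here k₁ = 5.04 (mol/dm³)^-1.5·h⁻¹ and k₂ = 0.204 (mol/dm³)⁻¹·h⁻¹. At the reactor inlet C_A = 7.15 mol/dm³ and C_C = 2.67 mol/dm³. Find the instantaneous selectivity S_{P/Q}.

24.7

S_{P/Q} = r_P/r_Q = (k₁·C_A^1.5·C_C)/(k₂·C_A^2) = (k₁/k₂)·C_A^-0.5·C_C.
= (5.04×7.150^1.5×2.670) / (0.204×7.150^2) = 257.3/10.43 = 24.7.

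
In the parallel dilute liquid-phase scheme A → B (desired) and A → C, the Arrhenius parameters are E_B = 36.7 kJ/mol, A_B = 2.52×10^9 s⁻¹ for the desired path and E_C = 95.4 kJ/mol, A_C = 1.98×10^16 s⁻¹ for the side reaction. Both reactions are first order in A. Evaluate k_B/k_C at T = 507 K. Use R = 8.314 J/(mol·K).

0.142

k_B/k_C = (A_B/A_C)·exp[−(E_B−E_C)/(RT)] = (A_B/A_C)·exp[(E_C−E_B)/(RT)].
(E_C−E_B)/(RT) = (95.4−36.7)×10³/(8.314×507) = 58700/4215 = 13.93.
k_B/k_C = (2.52×10^9/1.98×10^16)·exp(13.93) = 1.273×10^-7 × 1.117×10^6 = 0.142.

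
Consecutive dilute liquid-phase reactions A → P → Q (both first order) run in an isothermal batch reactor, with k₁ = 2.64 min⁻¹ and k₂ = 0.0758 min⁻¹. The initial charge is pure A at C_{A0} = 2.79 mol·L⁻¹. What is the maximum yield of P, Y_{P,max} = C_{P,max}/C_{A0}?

0.900

At the optimum, C_{P,max}/C_{A0} = (k₁/k₂)^[k₂/(k₂−k₁)].
= (2.64/0.0758)^(0.0758/(0.0758−2.64)) = (34.83)^(-0.02956) = 0.9004.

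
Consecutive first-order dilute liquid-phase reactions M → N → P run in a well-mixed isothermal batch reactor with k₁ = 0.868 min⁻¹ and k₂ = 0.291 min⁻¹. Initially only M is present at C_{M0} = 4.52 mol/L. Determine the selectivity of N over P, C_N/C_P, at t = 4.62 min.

0.591

For first-order series with pure M initially, C_N(t) = k₁C_{M0}/(k₂−k₁)·(e^(−k₁t) − e^(−k₂t)).
e^(−k₁t) = e^(−0.868×4.62) = e^(−4.010) = 0.01813; e^(−k₂t) = e^(−1.344) = 0.2607.
C_N = 0.868×4.52/(0.291−0.868) × (0.01813−0.2607) = (-6.800)×(-0.2426) = 1.649 mol/L.
C_M = C_{M0}e^(−k₁t) = 0.08195 mol/L, so C_P = C_{M0}−C_M−C_N = 2.789 mol/L; C_N/C_P = 0.591.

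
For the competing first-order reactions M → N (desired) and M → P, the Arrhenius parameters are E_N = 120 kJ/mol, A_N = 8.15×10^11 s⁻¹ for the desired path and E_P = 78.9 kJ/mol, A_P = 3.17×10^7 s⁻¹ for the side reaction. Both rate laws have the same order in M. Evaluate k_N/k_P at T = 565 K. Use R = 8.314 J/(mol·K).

4.08

Since both paths have the same order in M, the concentration cancels and S_{N/P} = k_N/k_P = (A_N/A_P)·exp[(E_P−E_N)/(RT)].
(E_P−E_N)/(RT) = (78.9−120)×10³/(8.314×565) = -41100/4697 = -8.750.
k_N/k_P = (8.15×10^11/3.17×10^7)·exp(-8.750) = 25710 × 1.585×10^-4 = 4.08.
Since E_N > E_P, raising the temperature improves selectivity toward N.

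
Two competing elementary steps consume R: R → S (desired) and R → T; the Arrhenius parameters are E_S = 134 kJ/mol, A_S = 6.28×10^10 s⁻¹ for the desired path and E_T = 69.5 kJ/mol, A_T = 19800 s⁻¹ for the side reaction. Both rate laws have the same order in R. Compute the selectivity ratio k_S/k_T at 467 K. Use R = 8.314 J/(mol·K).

0.193

With equal orders, S_{S/T} = k_S/k_T = (A_S/A_T)·exp[(E_T−E_S)/(RT)].
(E_T−E_S)/(RT) = (69.5−134)×10³/(8.314×467) = -64500/3883 = -16.61.
k_S/k_T = (6.28×10^10/19800)·exp(-16.61) = 3.172×10^6 × 6.100×10^-8 = 0.193.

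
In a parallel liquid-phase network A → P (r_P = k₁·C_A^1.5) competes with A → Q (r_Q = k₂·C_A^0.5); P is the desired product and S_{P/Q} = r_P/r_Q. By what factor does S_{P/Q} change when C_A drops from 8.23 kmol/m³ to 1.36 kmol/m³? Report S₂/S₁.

0.165

S_{P/Q} = (k₁/k₂)·C_A, so S₂/S₁ = (C_{A,2}/C_{A,1}).
= 1.36/8.23 = 0.165.
Selectivity toward P falls as C_A falls — high-concentration operation is favoured.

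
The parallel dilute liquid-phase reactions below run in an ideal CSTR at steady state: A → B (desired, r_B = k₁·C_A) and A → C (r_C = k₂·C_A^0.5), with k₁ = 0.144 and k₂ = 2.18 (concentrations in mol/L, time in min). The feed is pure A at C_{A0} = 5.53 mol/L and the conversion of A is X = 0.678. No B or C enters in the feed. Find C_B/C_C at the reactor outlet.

Exit C_A = C_{A0}(1−X) = 5.53×0.322 = 1.781 mol/L.
A CSTR operates uniformly at the exit composition, giving r_B = 0.2564 and r_C = 2.909 (each k·C_A^n at C_A = 1.781).
Overall selectivity = C_B/C_C = r_Bτ/(r_Cτ) = r_B/r_C = 0.0881.

0.0881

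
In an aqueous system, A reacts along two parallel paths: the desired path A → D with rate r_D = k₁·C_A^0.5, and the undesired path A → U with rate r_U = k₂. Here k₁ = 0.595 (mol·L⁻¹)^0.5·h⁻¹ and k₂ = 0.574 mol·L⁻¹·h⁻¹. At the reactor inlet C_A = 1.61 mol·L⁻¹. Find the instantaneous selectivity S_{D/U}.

1.32

S_{D/U} = r_D/r_U = (k₁·C_A^0.5)/(k₂) = (k₁/k₂)·C_A^0.5.
= (0.595×1.610^0.5) / (0.574) = 0.7550/0.5740 = 1.32.
Since the desired path is higher order in A, keeping C_A high (PFR or concentrated feed) favours D.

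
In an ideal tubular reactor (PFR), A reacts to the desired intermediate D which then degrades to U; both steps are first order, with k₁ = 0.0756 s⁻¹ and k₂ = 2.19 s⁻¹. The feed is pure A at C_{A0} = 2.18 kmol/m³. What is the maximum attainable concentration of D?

For a first-order series the maximum intermediate yield is C_{D,max}/C_{A0} = (k₁/k₂)^[k₂/(k₂−k₁)].
= (0.0756/2.19)^(2.19/(2.19−0.0756)) = (0.03452)^(1.036) = 0.03061.
C_{D,max} = 0.03061×2.18 = 0.0667 kmol/m³.

0.0667 kmol/m³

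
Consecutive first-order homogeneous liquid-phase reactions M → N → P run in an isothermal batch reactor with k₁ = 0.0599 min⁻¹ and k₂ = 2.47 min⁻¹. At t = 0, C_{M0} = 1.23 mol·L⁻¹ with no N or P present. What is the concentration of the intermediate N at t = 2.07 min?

For first-order series with pure M initially, C_N(t) = k₁C_{M0}/(k₂−k₁)·(e^(−k₁t) − e^(−k₂t)).
e^(−k₁t) = e^(−0.0599×2.07) = e^(−0.1240) = 0.8834; e^(−k₂t) = e^(−5.113) = 0.006019.
C_N = 0.0599×1.23/(2.47−0.0599) × (0.8834−0.006019) = 0.03057×0.8774 = 0.02682 mol·L⁻¹.

0.0268 mol·L⁻¹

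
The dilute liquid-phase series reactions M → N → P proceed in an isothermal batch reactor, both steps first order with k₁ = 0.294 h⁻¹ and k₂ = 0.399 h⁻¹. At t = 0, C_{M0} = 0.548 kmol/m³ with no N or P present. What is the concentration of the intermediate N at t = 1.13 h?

For first-order series with pure M initially, C_N(t) = k₁C_{M0}/(k₂−k₁)·(e^(−k₁t) − e^(−k₂t)).
e^(−k₁t) = e^(−0.294×1.13) = e^(−0.3322) = 0.7173; e^(−k₂t) = e^(−0.4509) = 0.6371.
C_N = 0.294×0.548/(0.399−0.294) × (0.7173−0.6371) = 1.534×0.08026 = 0.1231 kmol/m³.

0.123 kmol/m³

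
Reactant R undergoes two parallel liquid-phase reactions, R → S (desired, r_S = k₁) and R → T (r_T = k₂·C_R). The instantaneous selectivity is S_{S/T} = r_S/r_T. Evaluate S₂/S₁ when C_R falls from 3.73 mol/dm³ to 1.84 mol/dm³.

2.03

S_{S/T} = (k₁/k₂)·C_R⁻¹, so S₂/S₁ = (C_{R,2}/C_{R,1})⁻¹.
= 3.73/1.84 = 2.03.
Selectivity toward S rises as C_R falls — low-concentration operation is favoured.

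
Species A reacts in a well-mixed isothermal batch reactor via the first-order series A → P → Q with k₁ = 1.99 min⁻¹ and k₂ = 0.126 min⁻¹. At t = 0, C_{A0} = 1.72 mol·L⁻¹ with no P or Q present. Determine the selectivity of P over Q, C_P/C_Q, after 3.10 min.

The intermediate concentration in a first-order A→B→C sequence is C_P = k₁C_{A0}(e^(−k₁t) − e^(−k₂t))/(k₂−k₁).
e^(−k₁t) = e^(−1.99×3.10) = e^(−6.169) = 0.002093; e^(−k₂t) = e^(−0.3906) = 0.6767.
C_P = 1.99×1.72/(0.126−1.99) × (0.002093−0.6767) = (-1.836)×(-0.6746) = 1.239 mol·L⁻¹.
C_A = C_{A0}e^(−k₁t) = 0.003601 mol·L⁻¹, so C_Q = C_{A0}−C_A−C_P = 0.4777 mol·L⁻¹; C_P/C_Q = 2.59.

2.59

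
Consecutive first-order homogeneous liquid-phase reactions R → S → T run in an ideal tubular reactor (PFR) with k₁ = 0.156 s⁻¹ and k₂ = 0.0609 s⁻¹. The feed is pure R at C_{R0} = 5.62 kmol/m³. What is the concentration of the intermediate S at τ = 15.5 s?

For first-order series with pure R initially, C_S(τ) = k₁C_{R0}/(k₂−k₁)·(e^(−k₁τ) − e^(−k₂τ)).
e^(−k₁τ) = e^(−0.156×15.5) = e^(−2.418) = 0.08910; e^(−k₂τ) = e^(−0.9440) = 0.3891.
C_S = 0.156×5.62/(0.0609−0.156) × (0.08910−0.3891) = (-9.219)×(-0.3000) = 2.766 kmol/m³.

2.77 kmol/m³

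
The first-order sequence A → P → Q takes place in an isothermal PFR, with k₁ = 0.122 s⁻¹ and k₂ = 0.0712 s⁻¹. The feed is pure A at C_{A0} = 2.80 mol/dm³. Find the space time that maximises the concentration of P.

For first-order series the maximum of C_P occurs at τ_opt = ln(k₂/k₁)/(k₂−k₁).
= ln(0.0712/0.122)/(0.0712−0.122) = ln(0.5836)/-0.05080 = -0.5385/-0.05080 = 10.6 s.

10.6 s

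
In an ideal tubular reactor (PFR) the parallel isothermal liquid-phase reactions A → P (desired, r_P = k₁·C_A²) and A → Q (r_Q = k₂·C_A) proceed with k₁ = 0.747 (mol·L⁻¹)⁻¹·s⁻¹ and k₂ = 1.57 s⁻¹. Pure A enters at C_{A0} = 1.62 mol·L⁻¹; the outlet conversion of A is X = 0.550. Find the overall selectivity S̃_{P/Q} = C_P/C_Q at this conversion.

0.549

C_A = C_{A0}(1−X) = 0.7290 mol·L⁻¹.
Along a PFR/batch, dC_Q/dC_A = −r_Q/(r_P+r_Q) = −k₂/(k₂+k₁·C_A).
Integrating from C_{A0} to C_A: C_Q = (1.57/0.747)·ln[(1.57+0.747·1.62)/(1.57+0.747·0.729)] = 2.102·ln(2.780/2.115) = 0.5751 mol·L⁻¹.
Then C_P = (C_{A0}−C_A) − C_Q = 0.8910 − 0.5751 = 0.3159 mol·L⁻¹.
S̃_{P/Q} = C_P/C_Q = 0.3159/0.5751 = 0.549.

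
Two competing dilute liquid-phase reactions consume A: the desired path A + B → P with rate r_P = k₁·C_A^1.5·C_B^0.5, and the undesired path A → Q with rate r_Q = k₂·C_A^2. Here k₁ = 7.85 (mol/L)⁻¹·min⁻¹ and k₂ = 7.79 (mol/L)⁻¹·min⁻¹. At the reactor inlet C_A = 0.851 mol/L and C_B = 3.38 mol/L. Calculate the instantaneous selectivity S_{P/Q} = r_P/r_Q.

S_{P/Q} = r_P/r_Q = (k₁·C_A^1.5·C_B^0.5)/(k₂·C_A^2) = (k₁/k₂)·C_A^-0.5·C_B^0.5.
= (7.85×0.8510^1.5×3.380^0.5) / (7.79×0.8510^2) = 11.33/5.642 = 2.01.

2.01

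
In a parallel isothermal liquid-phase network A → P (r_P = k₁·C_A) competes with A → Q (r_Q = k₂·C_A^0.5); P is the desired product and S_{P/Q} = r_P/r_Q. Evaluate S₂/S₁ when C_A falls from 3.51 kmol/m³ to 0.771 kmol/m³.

0.469

S_{P/Q} = (k₁/k₂)·C_A^0.5, so S₂/S₁ = (C_{A,2}/C_{A,1})^0.5.
= (0.771/3.51)^0.5 = (0.2197)^0.5 = 0.469.
Selectivity toward P falls as C_A falls — high-concentration operation is favoured.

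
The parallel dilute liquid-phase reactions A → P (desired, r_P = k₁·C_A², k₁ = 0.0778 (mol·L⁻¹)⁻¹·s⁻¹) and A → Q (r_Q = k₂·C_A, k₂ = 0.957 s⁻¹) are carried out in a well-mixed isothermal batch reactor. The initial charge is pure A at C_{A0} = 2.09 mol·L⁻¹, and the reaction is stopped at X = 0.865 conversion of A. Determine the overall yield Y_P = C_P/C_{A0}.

C_A = C_{A0}(1−X) = 0.2822 mol·L⁻¹.
Along a PFR/batch, dC_Q/dC_A = −r_Q/(r_P+r_Q) = −k₂/(k₂+k₁·C_A).
Integrating from C_{A0} to C_A: C_Q = (0.957/0.0778)·ln[(0.957+0.0778·2.09)/(0.957+0.0778·0.282)] = 12.30·ln(1.120/0.9790) = 1.651 mol·L⁻¹.
Then C_P = (C_{A0}−C_A) − C_Q = 1.808 − 1.651 = 0.1565 mol·L⁻¹.
Y_P = C_P/C_{A0} = 0.1565/2.09 = 0.0749.

0.0749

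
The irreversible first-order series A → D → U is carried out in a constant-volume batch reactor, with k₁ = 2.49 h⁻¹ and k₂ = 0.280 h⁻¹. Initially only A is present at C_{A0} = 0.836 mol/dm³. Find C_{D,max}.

For a first-order series the maximum intermediate yield is C_{D,max}/C_{A0} = (k₁/k₂)^[k₂/(k₂−k₁)].
= (2.49/0.280)^(0.280/(0.280−2.49)) = (8.893)^(-0.1267) = 0.7582.
C_{D,max} = 0.7582×0.836 = 0.634 mol/dm³.

0.634 mol/dm³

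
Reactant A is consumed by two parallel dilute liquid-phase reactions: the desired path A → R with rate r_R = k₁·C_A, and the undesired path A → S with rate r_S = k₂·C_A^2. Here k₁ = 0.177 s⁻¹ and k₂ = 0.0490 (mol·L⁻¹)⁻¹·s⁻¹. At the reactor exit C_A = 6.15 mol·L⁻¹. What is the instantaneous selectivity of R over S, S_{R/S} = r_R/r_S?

0.587

S_{R/S} = r_R/r_S = (k₁·C_A)/(k₂·C_A^2) = (k₁/k₂)·C_A⁻¹.
= (0.177×6.150) / (0.0490×6.150^2) = 1.089/1.853 = 0.587.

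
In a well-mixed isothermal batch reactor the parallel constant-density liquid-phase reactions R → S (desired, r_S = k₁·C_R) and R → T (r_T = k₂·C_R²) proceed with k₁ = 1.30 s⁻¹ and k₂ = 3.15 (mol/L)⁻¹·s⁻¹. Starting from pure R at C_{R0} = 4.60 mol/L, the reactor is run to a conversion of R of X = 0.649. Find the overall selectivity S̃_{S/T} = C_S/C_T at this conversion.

C_R = C_{R0}(1−X) = 1.615 mol/L.
Along a PFR/batch, dC_S/dC_R = −r_S/(r_S+r_T) = −k₁/(k₁+k₂·C_R).
Integrating from C_{R0} to C_R: C_S = (1.30/3.15)·ln[(1.30+3.15·4.60)/(1.30+3.15·1.61)] = 0.4127·ln(15.79/6.386) = 0.3736 mol/L.
C_T = (C_{R0}−C_R)−C_S = 2.612 mol/L; S̃_{S/T} = 0.3736/2.612 = 0.143.

0.143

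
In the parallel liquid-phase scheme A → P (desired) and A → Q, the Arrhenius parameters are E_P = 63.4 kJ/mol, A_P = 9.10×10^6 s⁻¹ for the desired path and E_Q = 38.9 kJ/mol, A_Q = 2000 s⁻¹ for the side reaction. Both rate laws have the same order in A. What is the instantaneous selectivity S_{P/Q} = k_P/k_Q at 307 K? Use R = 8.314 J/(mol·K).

k_P/k_Q = (A_P/A_Q)·exp[−(E_P−E_Q)/(RT)] = (A_P/A_Q)·exp[(E_Q−E_P)/(RT)].
(E_Q−E_P)/(RT) = (38.9−63.4)×10³/(8.314×307) = -24500/2552 = -9.599.
k_P/k_Q = (9.10×10^6/2000)·exp(-9.599) = 4550 × 6.781×10^-5 = 0.309.

0.309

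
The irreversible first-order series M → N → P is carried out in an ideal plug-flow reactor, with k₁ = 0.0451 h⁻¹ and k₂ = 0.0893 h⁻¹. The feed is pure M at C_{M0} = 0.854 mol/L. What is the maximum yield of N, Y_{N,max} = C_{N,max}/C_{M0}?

0.252

At the optimum, C_{N,max}/C_{M0} = (k₁/k₂)^[k₂/(k₂−k₁)].
= (0.0451/0.0893)^(0.0893/(0.0893−0.0451)) = (0.5050)^(2.020) = 0.2515.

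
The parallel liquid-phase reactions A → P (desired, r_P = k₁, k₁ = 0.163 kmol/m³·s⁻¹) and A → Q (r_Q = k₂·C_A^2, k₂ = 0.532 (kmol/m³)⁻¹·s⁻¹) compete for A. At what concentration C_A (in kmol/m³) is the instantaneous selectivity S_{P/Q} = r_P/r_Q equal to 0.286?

1.04 kmol/m³

S_{P/Q} = (k₁/k₂)·C_A^-2 ⇒ C_A = (S·k₂/k₁)^(-0.5).
= (0.286×0.532/0.163)^(-0.5) = (0.9334)^(-0.5) = 1.04 kmol/m³.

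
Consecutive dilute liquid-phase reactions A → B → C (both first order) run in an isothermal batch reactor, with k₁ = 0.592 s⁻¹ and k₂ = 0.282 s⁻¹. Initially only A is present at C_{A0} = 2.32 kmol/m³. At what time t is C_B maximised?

2.39 s

The intermediate peaks when r₁ = r₂, i.e. k₁e^(−k₁t) = k₂e^(−k₂t), giving t_opt = ln(k₂/k₁)/(k₂−k₁).
= ln(0.282/0.592)/(0.282−0.592) = ln(0.4764)/-0.3100 = -0.7416/-0.3100 = 2.39 s.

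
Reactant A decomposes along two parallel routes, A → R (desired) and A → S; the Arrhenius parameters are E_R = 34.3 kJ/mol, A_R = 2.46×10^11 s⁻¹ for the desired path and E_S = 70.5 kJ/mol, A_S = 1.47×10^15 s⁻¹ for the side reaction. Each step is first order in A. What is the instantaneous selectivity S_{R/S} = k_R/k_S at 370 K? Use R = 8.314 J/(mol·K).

21.6

k_R/k_S = (A_R/A_S)·exp[−(E_R−E_S)/(RT)] = (A_R/A_S)·exp[(E_S−E_R)/(RT)].
(E_S−E_R)/(RT) = (70.5−34.3)×10³/(8.314×370) = 36200/3076 = 11.77.
k_R/k_S = (2.46×10^11/1.47×10^15)·exp(11.77) = 1.673×10^-4 × 1.290×10^5 = 21.6.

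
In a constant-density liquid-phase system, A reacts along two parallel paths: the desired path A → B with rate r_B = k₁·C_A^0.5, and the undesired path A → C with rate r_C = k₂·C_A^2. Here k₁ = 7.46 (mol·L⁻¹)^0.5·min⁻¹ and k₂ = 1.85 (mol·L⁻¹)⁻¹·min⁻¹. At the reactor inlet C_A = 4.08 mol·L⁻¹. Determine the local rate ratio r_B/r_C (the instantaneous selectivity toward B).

0.489

S_{B/C} = r_B/r_C = (k₁·C_A^0.5)/(k₂·C_A^2) = (k₁/k₂)·C_A^-1.5.
= (7.46×4.080^0.5) / (1.85×4.080^2) = 15.07/30.80 = 0.489.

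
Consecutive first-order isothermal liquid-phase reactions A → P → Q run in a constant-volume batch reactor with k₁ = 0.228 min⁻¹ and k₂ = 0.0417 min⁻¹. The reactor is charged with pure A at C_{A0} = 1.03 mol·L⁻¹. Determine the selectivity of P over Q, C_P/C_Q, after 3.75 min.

The intermediate concentration in a first-order A→B→C sequence is C_P = k₁C_{A0}(e^(−k₁t) − e^(−k₂t))/(k₂−k₁).
e^(−k₁t) = e^(−0.228×3.75) = e^(−0.8550) = 0.4253; e^(−k₂t) = e^(−0.1564) = 0.8552.
C_P = 0.228×1.03/(0.0417−0.228) × (0.4253−0.8552) = (-1.261)×(-0.4300) = 0.5420 mol·L⁻¹.
C_A = C_{A0}e^(−k₁t) = 0.4380 mol·L⁻¹, so C_Q = C_{A0}−C_A−C_P = 0.04998 mol·L⁻¹; C_P/C_Q = 10.8.

10.8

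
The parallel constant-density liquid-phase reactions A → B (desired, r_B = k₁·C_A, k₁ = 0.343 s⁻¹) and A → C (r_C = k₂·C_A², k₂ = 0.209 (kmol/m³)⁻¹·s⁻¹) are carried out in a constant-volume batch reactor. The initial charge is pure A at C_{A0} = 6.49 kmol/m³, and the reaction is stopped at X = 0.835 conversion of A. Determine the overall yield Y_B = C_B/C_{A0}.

C_A = C_{A0}(1−X) = 1.071 kmol/m³.
Along a PFR/batch, dC_B/dC_A = −r_B/(r_B+r_C) = −k₁/(k₁+k₂·C_A).
Integrating from C_{A0} to C_A: C_B = (0.343/0.209)·ln[(0.343+0.209·6.49)/(0.343+0.209·1.07)] = 1.641·ln(1.699/0.5668) = 1.802 kmol/m³.
Y_B = C_B/C_{A0} = 1.802/6.49 = 0.278.

0.278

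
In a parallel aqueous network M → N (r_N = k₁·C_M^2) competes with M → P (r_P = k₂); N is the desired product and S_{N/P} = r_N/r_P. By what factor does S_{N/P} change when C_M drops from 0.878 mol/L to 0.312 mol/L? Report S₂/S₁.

0.126

S_{N/P} = (k₁/k₂)·C_M^2, so S₂/S₁ = (C_{M,2}/C_{M,1})^2.
= (0.312/0.878)^2 = (0.3554)^2 = 0.126.
Selectivity toward N falls as C_M falls — high-concentration operation is favoured.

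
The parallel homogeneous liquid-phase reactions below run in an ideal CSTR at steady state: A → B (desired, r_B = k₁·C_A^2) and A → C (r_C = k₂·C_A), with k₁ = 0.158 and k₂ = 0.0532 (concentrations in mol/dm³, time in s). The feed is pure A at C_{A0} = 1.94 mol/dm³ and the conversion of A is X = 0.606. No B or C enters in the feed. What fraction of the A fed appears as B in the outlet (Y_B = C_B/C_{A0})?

0.421

Exit C_A = C_{A0}(1−X) = 1.94×0.394 = 0.7644 mol/dm³.
Rates in a CSTR are evaluated at the outlet concentration: r_B = 0.158×0.7644^2 = 0.09231, r_C = 0.0532×0.7644 = 0.04066.
Fraction of consumed A going to B: r_B/(r_B+r_C) = 0.6942.
C_B = 0.6942·C_{A0}·X = 0.6942×1.94×0.606 = 0.816 mol/dm³; Y_B = C_B/C_{A0} = 0.421.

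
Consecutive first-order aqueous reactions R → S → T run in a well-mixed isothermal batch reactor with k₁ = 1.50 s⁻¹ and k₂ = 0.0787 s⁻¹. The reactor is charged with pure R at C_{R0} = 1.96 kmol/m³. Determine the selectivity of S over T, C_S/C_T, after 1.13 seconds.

The intermediate concentration in a first-order A→B→C sequence is C_S = k₁C_{R0}(e^(−k₁t) − e^(−k₂t))/(k₂−k₁).
e^(−k₁t) = e^(−1.50×1.13) = e^(−1.695) = 0.1836; e^(−k₂t) = e^(−0.08893) = 0.9149.
C_S = 1.50×1.96/(0.0787−1.50) × (0.1836−0.9149) = (-2.069)×(-0.7313) = 1.513 kmol/m³.
C_R = C_{R0}e^(−k₁t) = 0.3599 kmol/m³, so C_T = C_{R0}−C_R−C_S = 0.08741 kmol/m³; C_S/C_T = 17.3.

17.3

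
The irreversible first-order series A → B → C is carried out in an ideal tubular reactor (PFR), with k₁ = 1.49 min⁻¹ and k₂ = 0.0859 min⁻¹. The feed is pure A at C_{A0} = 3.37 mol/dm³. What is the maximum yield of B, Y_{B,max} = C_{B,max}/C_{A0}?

0.840

At the optimum, C_{B,max}/C_{A0} = (k₁/k₂)^[k₂/(k₂−k₁)].
= (1.49/0.0859)^(0.0859/(0.0859−1.49)) = (17.35)^(-0.06118) = 0.8398.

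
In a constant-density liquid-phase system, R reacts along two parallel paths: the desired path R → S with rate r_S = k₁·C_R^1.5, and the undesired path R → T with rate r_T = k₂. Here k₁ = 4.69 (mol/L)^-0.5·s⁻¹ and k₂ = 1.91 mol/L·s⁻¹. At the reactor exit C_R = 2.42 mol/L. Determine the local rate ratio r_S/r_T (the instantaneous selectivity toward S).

S_{S/T} = r_S/r_T = (k₁·C_R^1.5)/(k₂) = (k₁/k₂)·C_R^1.5.
= (4.69×2.420^1.5) / (1.91) = 17.66/1.910 = 9.24.
Since the desired path is higher order in R, keeping C_R high (PFR or concentrated feed) favours S.

9.24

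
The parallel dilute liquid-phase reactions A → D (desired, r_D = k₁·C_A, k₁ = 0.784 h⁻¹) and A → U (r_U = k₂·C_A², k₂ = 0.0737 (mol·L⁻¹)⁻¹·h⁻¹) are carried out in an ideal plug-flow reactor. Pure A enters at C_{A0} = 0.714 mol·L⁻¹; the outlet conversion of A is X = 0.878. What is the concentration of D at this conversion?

0.604 mol·L⁻¹

C_A = C_{A0}(1−X) = 0.08711 mol·L⁻¹.
Along a PFR/batch, dC_D/dC_A = −r_D/(r_D+r_U) = −k₁/(k₁+k₂·C_A).
Integrating from C_{A0} to C_A: C_D = (0.784/0.0737)·ln[(0.784+0.0737·0.714)/(0.784+0.0737·0.0871)] = 10.64·ln(0.8366/0.7904) = 0.6043 mol·L⁻¹.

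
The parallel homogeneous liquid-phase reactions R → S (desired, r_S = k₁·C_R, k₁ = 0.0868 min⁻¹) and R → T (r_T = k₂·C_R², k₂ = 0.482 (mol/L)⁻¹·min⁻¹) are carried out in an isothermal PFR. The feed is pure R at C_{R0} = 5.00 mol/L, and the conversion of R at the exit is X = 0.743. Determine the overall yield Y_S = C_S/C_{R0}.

0.0455

C_R = C_{R0}(1−X) = 1.285 mol/L.
Along a PFR/batch, dC_S/dC_R = −r_S/(r_S+r_T) = −k₁/(k₁+k₂·C_R).
Integrating from C_{R0} to C_R: C_S = (0.0868/0.482)·ln[(0.0868+0.482·5.00)/(0.0868+0.482·1.29)] = 0.1801·ln(2.497/0.7062) = 0.2274 mol/L.
Y_S = C_S/C_{R0} = 0.2274/5.00 = 0.0455.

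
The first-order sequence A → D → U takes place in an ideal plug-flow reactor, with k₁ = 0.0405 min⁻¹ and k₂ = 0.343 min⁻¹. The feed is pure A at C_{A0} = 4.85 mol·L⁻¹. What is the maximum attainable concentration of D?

0.430 mol·L⁻¹

At the optimum, C_{D,max}/C_{A0} = (k₁/k₂)^[k₂/(k₂−k₁)].
= (0.0405/0.343)^(0.343/(0.343−0.0405)) = (0.1181)^(1.134) = 0.08870.
C_{D,max} = 0.08870×4.85 = 0.430 mol·L⁻¹.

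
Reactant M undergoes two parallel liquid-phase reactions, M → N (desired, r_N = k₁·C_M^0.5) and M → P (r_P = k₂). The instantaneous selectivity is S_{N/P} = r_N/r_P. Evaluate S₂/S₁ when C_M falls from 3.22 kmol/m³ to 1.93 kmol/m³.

0.774

S_{N/P} = (k₁/k₂)·C_M^0.5, so S₂/S₁ = (C_{M,2}/C_{M,1})^0.5.
= (1.93/3.22)^0.5 = (0.5994)^0.5 = 0.774.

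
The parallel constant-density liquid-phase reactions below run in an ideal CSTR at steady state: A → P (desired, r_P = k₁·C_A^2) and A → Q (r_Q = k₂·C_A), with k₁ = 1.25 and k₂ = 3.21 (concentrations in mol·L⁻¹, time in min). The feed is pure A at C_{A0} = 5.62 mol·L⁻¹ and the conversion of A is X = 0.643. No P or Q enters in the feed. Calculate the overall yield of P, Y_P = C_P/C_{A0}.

0.282

Exit C_A = C_{A0}(1−X) = 5.62×0.357 = 2.006 mol·L⁻¹.
In a CSTR the entire volume is at exit conditions, so r_P = 1.25×2.006^2 = 5.032 and r_Q = 3.21×2.006 = 6.440.
Fraction of consumed A going to P: r_P/(r_P+r_Q) = 0.4386.
C_P = 0.4386·C_{A0}·X = 0.4386×5.62×0.643 = 1.58 mol·L⁻¹; Y_P = C_P/C_{A0} = 0.282.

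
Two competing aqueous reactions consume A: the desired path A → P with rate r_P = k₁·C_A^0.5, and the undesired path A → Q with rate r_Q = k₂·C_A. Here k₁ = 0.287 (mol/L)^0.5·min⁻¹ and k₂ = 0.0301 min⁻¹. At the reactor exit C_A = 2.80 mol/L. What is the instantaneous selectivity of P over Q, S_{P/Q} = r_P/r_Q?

5.70

S_{P/Q} = r_P/r_Q = (k₁·C_A^0.5)/(k₂·C_A) = (k₁/k₂)·C_A^-0.5.
= (0.287×2.800^0.5) / (0.0301×2.800) = 0.4802/0.08428 = 5.70.
The undesired path is higher order in A, so low C_A (CSTR or dilute feed) favours P.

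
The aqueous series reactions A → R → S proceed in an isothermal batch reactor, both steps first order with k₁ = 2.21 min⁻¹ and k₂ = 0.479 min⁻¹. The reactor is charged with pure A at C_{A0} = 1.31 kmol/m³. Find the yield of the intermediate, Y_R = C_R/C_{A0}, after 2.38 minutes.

0.402

The intermediate concentration in a first-order A→B→C sequence is C_R = k₁C_{A0}(e^(−k₁t) − e^(−k₂t))/(k₂−k₁).
e^(−k₁t) = e^(−2.21×2.38) = e^(−5.260) = 0.005196; e^(−k₂t) = e^(−1.140) = 0.3198.
C_R = 2.21×1.31/(0.479−2.21) × (0.005196−0.3198) = (-1.673)×(-0.3146) = 0.5262 kmol/m³.
Y_R = C_R/C_{A0} = 0.5262/1.31 = 0.402.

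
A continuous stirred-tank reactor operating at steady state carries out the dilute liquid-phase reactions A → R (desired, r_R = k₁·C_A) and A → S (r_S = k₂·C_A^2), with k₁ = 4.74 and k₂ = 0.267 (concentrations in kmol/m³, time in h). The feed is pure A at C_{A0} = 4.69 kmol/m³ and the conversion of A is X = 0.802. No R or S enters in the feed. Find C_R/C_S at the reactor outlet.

19.1

Exit C_A = C_{A0}(1−X) = 4.69×0.198 = 0.9286 kmol/m³.
In a CSTR the entire volume is at exit conditions, so r_R = 4.74×0.9286 = 4.402 and r_S = 0.267×0.9286^2 = 0.2302.
Overall selectivity = C_R/C_S = r_Rτ/(r_Sτ) = r_R/r_S = 19.1.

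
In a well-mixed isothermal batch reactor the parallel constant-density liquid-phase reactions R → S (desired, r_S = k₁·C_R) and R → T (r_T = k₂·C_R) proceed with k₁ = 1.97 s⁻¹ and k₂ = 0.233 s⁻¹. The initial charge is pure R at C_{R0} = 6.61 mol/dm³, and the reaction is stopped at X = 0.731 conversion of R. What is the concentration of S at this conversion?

4.32 mol/dm³

C_R = C_{R0}(1−X) = 1.778 mol/dm³.
Both paths are first order in R, so the instantaneous fraction to S is constant: dC_S/d(−C_R) = k₁/(k₁+k₂) = 0.8942.
C_S = 0.8942·(C_{R0}−C_R) = 0.8942×4.832 = 4.32 mol/dm³.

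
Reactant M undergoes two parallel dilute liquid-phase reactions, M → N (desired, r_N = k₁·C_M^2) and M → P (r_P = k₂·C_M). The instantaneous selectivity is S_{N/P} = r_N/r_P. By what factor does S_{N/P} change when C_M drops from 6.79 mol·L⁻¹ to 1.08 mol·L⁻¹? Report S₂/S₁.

0.159

S_{N/P} = (k₁/k₂)·C_M, so S₂/S₁ = (C_{M,2}/C_{M,1}).
= 1.08/6.79 = 0.159.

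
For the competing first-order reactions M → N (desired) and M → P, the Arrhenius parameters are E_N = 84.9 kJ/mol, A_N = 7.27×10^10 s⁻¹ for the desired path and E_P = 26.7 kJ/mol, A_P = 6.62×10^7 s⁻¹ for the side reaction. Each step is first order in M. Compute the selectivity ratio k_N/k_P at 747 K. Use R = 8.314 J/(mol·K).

0.0935

Since both paths have the same order in M, the concentration cancels and S_{N/P} = k_N/k_P = (A_N/A_P)·exp[(E_P−E_N)/(RT)].
(E_P−E_N)/(RT) = (26.7−84.9)×10³/(8.314×747) = -58200/6211 = -9.371.
k_N/k_P = (7.27×10^10/6.62×10^7)·exp(-9.371) = 1098 × 8.515×10^-5 = 0.0935.
Since E_N > E_P, raising the temperature improves selectivity toward N.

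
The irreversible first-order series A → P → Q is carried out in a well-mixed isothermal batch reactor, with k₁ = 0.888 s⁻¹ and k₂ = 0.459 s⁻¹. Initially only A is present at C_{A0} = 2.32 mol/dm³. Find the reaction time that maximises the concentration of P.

The intermediate peaks when r₁ = r₂, i.e. k₁e^(−k₁t) = k₂e^(−k₂t), giving t_opt = ln(k₂/k₁)/(k₂−k₁).
= ln(0.459/0.888)/(0.459−0.888) = ln(0.5169)/-0.4290 = -0.6599/-0.4290 = 1.54 s.

1.54 s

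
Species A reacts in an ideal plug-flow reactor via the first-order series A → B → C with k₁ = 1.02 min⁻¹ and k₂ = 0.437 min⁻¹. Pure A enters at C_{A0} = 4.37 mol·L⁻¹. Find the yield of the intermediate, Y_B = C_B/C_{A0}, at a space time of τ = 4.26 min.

0.249

For first-order series with pure A initially, C_B(τ) = k₁C_{A0}/(k₂−k₁)·(e^(−k₁τ) − e^(−k₂τ)).
e^(−k₁τ) = e^(−1.02×4.26) = e^(−4.345) = 0.01297; e^(−k₂τ) = e^(−1.862) = 0.1554.
C_B = 1.02×4.37/(0.437−1.02) × (0.01297−0.1554) = (-7.646)×(-0.1425) = 1.089 mol·L⁻¹.
Y_B = C_B/C_{A0} = 1.089/4.37 = 0.249.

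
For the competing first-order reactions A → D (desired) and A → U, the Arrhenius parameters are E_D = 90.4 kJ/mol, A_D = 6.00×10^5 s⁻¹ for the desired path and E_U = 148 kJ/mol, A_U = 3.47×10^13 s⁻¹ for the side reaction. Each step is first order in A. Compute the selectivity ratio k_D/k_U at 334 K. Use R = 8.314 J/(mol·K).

k_D/k_U = (A_D/A_U)·exp[−(E_D−E_U)/(RT)] = (A_D/A_U)·exp[(E_U−E_D)/(RT)].
(E_U−E_D)/(RT) = (148−90.4)×10³/(8.314×334) = 57600/2777 = 20.74.
k_D/k_U = (6.00×10^5/3.47×10^13)·exp(20.74) = 1.729×10^-8 × 1.020×10^9 = 17.6.

17.6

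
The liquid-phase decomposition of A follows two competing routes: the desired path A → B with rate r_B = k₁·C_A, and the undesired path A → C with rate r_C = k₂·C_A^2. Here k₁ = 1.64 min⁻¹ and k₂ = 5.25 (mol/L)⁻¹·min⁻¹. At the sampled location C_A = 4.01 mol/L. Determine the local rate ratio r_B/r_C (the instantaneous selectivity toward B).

0.0779

S_{B/C} = r_B/r_C = (k₁·C_A)/(k₂·C_A^2) = (k₁/k₂)·C_A⁻¹.
= (1.64×4.010) / (5.25×4.010^2) = 6.576/84.42 = 0.0779.
The undesired path is higher order in A, so low C_A (CSTR or dilute feed) favours B.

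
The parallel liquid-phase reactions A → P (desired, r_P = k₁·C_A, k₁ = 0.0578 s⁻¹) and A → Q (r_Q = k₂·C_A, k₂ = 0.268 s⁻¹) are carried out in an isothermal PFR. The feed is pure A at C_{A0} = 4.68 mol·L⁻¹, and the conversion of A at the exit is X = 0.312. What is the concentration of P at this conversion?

0.259 mol·L⁻¹

C_A = C_{A0}(1−X) = 3.220 mol·L⁻¹.
Both paths are first order in A, so the instantaneous fraction to P is constant: dC_P/d(−C_A) = k₁/(k₁+k₂) = 0.1774.
C_P = 0.1774·(C_{A0}−C_A) = 0.1774×1.460 = 0.259 mol·L⁻¹.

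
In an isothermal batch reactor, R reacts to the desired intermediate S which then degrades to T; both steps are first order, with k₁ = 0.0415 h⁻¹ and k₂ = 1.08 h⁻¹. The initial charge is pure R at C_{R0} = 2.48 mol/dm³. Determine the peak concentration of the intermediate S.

0.0837 mol/dm³

For a first-order series the maximum intermediate yield is C_{S,max}/C_{R0} = (k₁/k₂)^[k₂/(k₂−k₁)].
= (0.0415/1.08)^(1.08/(1.08−0.0415)) = (0.03843)^(1.040) = 0.03373.
C_{S,max} = 0.03373×2.48 = 0.0837 mol/dm³.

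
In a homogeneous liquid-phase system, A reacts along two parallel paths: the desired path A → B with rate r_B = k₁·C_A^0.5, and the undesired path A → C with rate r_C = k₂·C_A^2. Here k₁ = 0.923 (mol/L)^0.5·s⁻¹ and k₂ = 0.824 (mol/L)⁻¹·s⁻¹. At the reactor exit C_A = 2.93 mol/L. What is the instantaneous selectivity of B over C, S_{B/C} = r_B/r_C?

S_{B/C} = r_B/r_C = (k₁·C_A^0.5)/(k₂·C_A^2) = (k₁/k₂)·C_A^-1.5.
= (0.923×2.930^0.5) / (0.824×2.930^2) = 1.580/7.074 = 0.223.

0.223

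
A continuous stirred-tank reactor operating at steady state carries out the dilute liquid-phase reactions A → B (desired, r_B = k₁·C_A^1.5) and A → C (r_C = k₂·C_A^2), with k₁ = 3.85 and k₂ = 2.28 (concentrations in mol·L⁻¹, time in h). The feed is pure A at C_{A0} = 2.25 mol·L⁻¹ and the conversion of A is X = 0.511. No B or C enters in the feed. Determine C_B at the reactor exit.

Exit C_A = C_{A0}(1−X) = 2.25×0.489 = 1.100 mol·L⁻¹.
Rates in a CSTR are evaluated at the outlet concentration: r_B = 3.85×1.100^1.5 = 4.443, r_C = 2.28×1.100^2 = 2.760.
Fraction of consumed A going to B: r_B/(r_B+r_C) = 0.6168.
C_B = 0.6168·C_{A0}·X = 0.6168×2.25×0.511 = 0.709 mol·L⁻¹.

0.709 mol·L⁻¹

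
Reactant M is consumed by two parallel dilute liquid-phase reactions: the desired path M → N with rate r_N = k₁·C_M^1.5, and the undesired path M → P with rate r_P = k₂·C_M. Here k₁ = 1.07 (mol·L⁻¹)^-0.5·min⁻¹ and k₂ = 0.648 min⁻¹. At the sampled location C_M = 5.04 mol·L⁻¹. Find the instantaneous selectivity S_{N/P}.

3.71

S_{N/P} = r_N/r_P = (k₁·C_M^1.5)/(k₂·C_M) = (k₁/k₂)·C_M^0.5.
= (1.07×5.040^1.5) / (0.648×5.040) = 12.11/3.266 = 3.71.
Since the desired path is higher order in M, keeping C_M high (PFR or concentrated feed) favours N.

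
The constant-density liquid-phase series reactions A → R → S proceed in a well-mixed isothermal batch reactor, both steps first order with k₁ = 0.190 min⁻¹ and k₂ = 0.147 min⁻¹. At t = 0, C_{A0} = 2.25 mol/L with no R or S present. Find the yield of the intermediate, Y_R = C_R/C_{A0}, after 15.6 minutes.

0.218

For first-order series with pure A initially, C_R(t) = k₁C_{A0}/(k₂−k₁)·(e^(−k₁t) − e^(−k₂t)).
e^(−k₁t) = e^(−0.190×15.6) = e^(−2.964) = 0.05161; e^(−k₂t) = e^(−2.293) = 0.1009.
C_R = 0.190×2.25/(0.147−0.190) × (0.05161−0.1009) = (-9.942)×(-0.04933) = 0.4904 mol/L.
Y_R = C_R/C_{A0} = 0.4904/2.25 = 0.218.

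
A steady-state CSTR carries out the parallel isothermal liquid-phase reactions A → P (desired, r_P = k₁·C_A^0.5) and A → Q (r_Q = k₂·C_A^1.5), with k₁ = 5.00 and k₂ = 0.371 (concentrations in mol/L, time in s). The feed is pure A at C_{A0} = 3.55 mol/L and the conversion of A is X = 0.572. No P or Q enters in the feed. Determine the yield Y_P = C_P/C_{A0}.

0.514

Exit C_A = C_{A0}(1−X) = 3.55×0.428 = 1.519 mol/L.
Rates in a CSTR are evaluated at the outlet concentration: r_P = 5.00×1.519^0.5 = 6.163, r_Q = 0.371×1.519^1.5 = 0.6948.
Fraction of consumed A going to P: r_P/(r_P+r_Q) = 0.8987.
C_P = 0.8987·C_{A0}·X = 0.8987×3.55×0.572 = 1.82 mol/L; Y_P = C_P/C_{A0} = 0.514.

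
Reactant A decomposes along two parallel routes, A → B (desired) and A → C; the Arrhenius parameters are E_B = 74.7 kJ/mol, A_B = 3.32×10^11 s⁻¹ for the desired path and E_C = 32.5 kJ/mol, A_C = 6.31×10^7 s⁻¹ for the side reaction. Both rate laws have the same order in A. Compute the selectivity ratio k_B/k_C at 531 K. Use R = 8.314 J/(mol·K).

k_B/k_C = (A_B/A_C)·exp[−(E_B−E_C)/(RT)] = (A_B/A_C)·exp[(E_C−E_B)/(RT)].
(E_C−E_B)/(RT) = (32.5−74.7)×10³/(8.314×531) = -42200/4415 = -9.559.
k_B/k_C = (3.32×10^11/6.31×10^7)·exp(-9.559) = 5261 × 7.057×10^-5 = 0.371.

0.371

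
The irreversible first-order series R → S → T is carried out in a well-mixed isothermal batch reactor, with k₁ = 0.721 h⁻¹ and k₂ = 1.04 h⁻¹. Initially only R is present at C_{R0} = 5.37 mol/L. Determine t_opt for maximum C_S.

1.15 h

Setting dC_S/dt = 0 gives t_opt = ln(k₂/k₁)/(k₂−k₁).
= ln(1.04/0.721)/(1.04−0.721) = ln(1.442)/0.3190 = 0.3663/0.3190 = 1.15 h.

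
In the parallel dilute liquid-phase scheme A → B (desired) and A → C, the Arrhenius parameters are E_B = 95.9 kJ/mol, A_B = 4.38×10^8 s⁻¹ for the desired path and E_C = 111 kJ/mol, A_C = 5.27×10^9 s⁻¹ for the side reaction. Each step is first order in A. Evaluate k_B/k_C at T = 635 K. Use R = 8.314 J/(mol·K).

k_B/k_C = (A_B/A_C)·exp[−(E_B−E_C)/(RT)] = (A_B/A_C)·exp[(E_C−E_B)/(RT)].
(E_C−E_B)/(RT) = (111−95.9)×10³/(8.314×635) = 15100/5279 = 2.860.
k_B/k_C = (4.38×10^8/5.27×10^9)·exp(2.860) = 0.08311 × 17.46 = 1.45.

1.45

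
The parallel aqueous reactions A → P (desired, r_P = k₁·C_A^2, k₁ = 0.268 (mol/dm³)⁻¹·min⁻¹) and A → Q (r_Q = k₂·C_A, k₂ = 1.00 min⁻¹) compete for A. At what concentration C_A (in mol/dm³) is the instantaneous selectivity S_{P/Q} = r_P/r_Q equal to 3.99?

S_{P/Q} = (k₁/k₂)·C_A ⇒ C_A = S·k₂/k₁.
= 3.99×1.00/0.268 = 14.9 mol/dm³.

14.9 mol/dm³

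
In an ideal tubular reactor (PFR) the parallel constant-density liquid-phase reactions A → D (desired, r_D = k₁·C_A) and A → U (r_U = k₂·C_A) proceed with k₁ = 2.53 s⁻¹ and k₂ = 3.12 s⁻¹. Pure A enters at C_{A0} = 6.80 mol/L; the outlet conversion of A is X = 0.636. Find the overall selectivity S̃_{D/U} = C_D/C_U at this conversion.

C_A = C_{A0}(1−X) = 2.475 mol/L.
Both paths are first order in A, so the instantaneous fraction to D is constant: dC_D/d(−C_A) = k₁/(k₁+k₂) = 0.4478.
C_D = 0.4478·(C_{A0}−C_A) = 0.4478×4.325 = 1.94 mol/L.
C_U = (C_{A0}−C_A)−C_D = 2.388 mol/L; S̃_{D/U} = 1.937/2.388 = 0.811.

0.811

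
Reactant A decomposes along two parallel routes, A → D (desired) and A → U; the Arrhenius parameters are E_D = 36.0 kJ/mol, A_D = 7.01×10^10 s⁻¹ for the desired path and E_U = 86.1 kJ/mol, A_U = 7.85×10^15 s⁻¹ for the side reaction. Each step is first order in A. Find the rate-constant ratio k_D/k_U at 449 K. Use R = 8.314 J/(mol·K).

With equal orders, S_{D/U} = k_D/k_U = (A_D/A_U)·exp[(E_U−E_D)/(RT)].
(E_U−E_D)/(RT) = (86.1−36.0)×10³/(8.314×449) = 50100/3733 = 13.42.
k_D/k_U = (7.01×10^10/7.85×10^15)·exp(13.42) = 8.930×10^-6 × 6.739×10^5 = 6.02.

6.02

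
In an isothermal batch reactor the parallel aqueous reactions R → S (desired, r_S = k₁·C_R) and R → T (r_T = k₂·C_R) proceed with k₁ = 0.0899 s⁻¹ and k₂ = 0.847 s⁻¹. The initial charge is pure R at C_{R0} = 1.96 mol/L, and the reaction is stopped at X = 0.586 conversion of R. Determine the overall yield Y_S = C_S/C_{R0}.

C_R = C_{R0}(1−X) = 0.8114 mol/L.
Both paths are first order in R, so the instantaneous fraction to S is constant: dC_S/d(−C_R) = k₁/(k₁+k₂) = 0.09595.
C_S = 0.09595·(C_{R0}−C_R) = 0.09595×1.149 = 0.110 mol/L.
Y_S = C_S/C_{R0} = 0.1102/1.96 = 0.0562.

0.0562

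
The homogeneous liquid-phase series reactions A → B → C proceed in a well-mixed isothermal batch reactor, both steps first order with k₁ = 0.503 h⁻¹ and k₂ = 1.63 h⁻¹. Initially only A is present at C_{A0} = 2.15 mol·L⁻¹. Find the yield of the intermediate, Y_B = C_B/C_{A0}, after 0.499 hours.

0.149

The intermediate concentration in a first-order A→B→C sequence is C_B = k₁C_{A0}(e^(−k₁t) − e^(−k₂t))/(k₂−k₁).
e^(−k₁t) = e^(−0.503×0.499) = e^(−0.2510) = 0.7780; e^(−k₂t) = e^(−0.8134) = 0.4434.
C_B = 0.503×2.15/(1.63−0.503) × (0.7780−0.4434) = 0.9596×0.3347 = 0.3211 mol·L⁻¹.
Y_B = C_B/C_{A0} = 0.3211/2.15 = 0.149.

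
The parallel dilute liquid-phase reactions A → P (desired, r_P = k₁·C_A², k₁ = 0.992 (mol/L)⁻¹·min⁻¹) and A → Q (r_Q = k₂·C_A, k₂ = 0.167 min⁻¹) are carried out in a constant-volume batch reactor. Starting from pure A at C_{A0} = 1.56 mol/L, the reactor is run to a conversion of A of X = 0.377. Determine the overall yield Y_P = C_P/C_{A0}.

C_A = C_{A0}(1−X) = 0.9719 mol/L.
Along a PFR/batch, dC_Q/dC_A = −r_Q/(r_P+r_Q) = −k₂/(k₂+k₁·C_A).
Integrating from C_{A0} to C_A: C_Q = (0.167/0.992)·ln[(0.167+0.992·1.56)/(0.167+0.992·0.972)] = 0.1683·ln(1.715/1.131) = 0.07002 mol/L.
Then C_P = (C_{A0}−C_A) − C_Q = 0.5881 − 0.07002 = 0.5181 mol/L.
Y_P = C_P/C_{A0} = 0.5181/1.56 = 0.332.

0.332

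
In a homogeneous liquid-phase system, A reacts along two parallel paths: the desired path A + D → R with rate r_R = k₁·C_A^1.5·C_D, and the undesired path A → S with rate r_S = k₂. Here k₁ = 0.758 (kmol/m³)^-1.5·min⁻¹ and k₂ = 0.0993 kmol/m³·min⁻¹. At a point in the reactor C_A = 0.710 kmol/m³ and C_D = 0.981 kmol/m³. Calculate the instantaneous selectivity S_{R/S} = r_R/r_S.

S_{R/S} = r_R/r_S = (k₁·C_A^1.5·C_D)/(k₂) = (k₁/k₂)·C_A^1.5·C_D.
= (0.758×0.7100^1.5×0.9810) / (0.0993) = 0.4449/0.09930 = 4.48.

4.48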